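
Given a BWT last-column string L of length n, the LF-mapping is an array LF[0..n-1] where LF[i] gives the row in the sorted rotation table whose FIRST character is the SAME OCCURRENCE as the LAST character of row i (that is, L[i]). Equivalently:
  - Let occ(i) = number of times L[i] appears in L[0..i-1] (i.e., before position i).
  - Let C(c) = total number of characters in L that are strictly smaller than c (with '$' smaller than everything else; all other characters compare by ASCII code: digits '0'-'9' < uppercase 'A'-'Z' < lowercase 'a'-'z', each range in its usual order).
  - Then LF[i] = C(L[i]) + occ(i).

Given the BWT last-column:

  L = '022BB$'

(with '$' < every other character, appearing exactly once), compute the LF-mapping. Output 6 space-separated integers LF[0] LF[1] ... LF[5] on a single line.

Answer: 1 2 3 4 5 0

Derivation:
Char counts: '$':1, '0':1, '2':2, 'B':2
C (first-col start): C('$')=0, C('0')=1, C('2')=2, C('B')=4
L[0]='0': occ=0, LF[0]=C('0')+0=1+0=1
L[1]='2': occ=0, LF[1]=C('2')+0=2+0=2
L[2]='2': occ=1, LF[2]=C('2')+1=2+1=3
L[3]='B': occ=0, LF[3]=C('B')+0=4+0=4
L[4]='B': occ=1, LF[4]=C('B')+1=4+1=5
L[5]='$': occ=0, LF[5]=C('$')+0=0+0=0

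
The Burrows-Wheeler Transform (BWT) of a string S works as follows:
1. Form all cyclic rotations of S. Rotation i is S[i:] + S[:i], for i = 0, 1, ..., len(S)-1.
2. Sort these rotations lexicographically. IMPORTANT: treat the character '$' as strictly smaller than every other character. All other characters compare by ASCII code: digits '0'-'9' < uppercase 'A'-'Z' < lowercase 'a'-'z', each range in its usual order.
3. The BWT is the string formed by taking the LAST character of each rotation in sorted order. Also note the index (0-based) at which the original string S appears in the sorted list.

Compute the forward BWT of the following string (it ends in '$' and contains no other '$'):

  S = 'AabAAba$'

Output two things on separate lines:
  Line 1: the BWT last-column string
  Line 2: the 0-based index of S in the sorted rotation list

Answer: ab$AbAaA
2

Derivation:
All 8 rotations (rotation i = S[i:]+S[:i]):
  rot[0] = AabAAba$
  rot[1] = abAAba$A
  rot[2] = bAAba$Aa
  rot[3] = AAba$Aab
  rot[4] = Aba$AabA
  rot[5] = ba$AabAA
  rot[6] = a$AabAAb
  rot[7] = $AabAAba
Sorted (with $ < everything):
  sorted[0] = $AabAAba  (last char: 'a')
  sorted[1] = AAba$Aab  (last char: 'b')
  sorted[2] = AabAAba$  (last char: '$')
  sorted[3] = Aba$AabA  (last char: 'A')
  sorted[4] = a$AabAAb  (last char: 'b')
  sorted[5] = abAAba$A  (last char: 'A')
  sorted[6] = bAAba$Aa  (last char: 'a')
  sorted[7] = ba$AabAA  (last char: 'A')
Last column: ab$AbAaA
Original string S is at sorted index 2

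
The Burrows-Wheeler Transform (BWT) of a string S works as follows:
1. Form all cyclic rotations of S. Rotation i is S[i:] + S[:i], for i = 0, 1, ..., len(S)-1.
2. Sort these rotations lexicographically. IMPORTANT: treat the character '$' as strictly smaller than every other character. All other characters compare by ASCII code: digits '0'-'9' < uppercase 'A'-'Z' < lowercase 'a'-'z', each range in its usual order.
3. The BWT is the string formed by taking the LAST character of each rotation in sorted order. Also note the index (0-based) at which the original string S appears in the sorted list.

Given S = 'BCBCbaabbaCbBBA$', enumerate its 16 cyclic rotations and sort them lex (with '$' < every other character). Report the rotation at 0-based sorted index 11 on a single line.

Answer: abbaCbBBA$BCBCba

Derivation:
All 16 rotations (rotation i = S[i:]+S[:i]):
  rot[0] = BCBCbaabbaCbBBA$
  rot[1] = CBCbaabbaCbBBA$B
  rot[2] = BCbaabbaCbBBA$BC
  rot[3] = CbaabbaCbBBA$BCB
  rot[4] = baabbaCbBBA$BCBC
  rot[5] = aabbaCbBBA$BCBCb
  rot[6] = abbaCbBBA$BCBCba
  rot[7] = bbaCbBBA$BCBCbaa
  rot[8] = baCbBBA$BCBCbaab
  rot[9] = aCbBBA$BCBCbaabb
  rot[10] = CbBBA$BCBCbaabba
  rot[11] = bBBA$BCBCbaabbaC
  rot[12] = BBA$BCBCbaabbaCb
  rot[13] = BA$BCBCbaabbaCbB
  rot[14] = A$BCBCbaabbaCbBB
  rot[15] = $BCBCbaabbaCbBBA
Sorted (with $ < everything):
  sorted[0] = $BCBCbaabbaCbBBA
  sorted[1] = A$BCBCbaabbaCbBB
  sorted[2] = BA$BCBCbaabbaCbB
  sorted[3] = BBA$BCBCbaabbaCb
  sorted[4] = BCBCbaabbaCbBBA$
  sorted[5] = BCbaabbaCbBBA$BC
  sorted[6] = CBCbaabbaCbBBA$B
  sorted[7] = CbBBA$BCBCbaabba
  sorted[8] = CbaabbaCbBBA$BCB
  sorted[9] = aCbBBA$BCBCbaabb
  sorted[10] = aabbaCbBBA$BCBCb
  sorted[11] = abbaCbBBA$BCBCba
  sorted[12] = bBBA$BCBCbaabbaC
  sorted[13] = baCbBBA$BCBCbaab
  sorted[14] = baabbaCbBBA$BCBC
  sorted[15] = bbaCbBBA$BCBCbaa
sorted[11] = abbaCbBBA$BCBCba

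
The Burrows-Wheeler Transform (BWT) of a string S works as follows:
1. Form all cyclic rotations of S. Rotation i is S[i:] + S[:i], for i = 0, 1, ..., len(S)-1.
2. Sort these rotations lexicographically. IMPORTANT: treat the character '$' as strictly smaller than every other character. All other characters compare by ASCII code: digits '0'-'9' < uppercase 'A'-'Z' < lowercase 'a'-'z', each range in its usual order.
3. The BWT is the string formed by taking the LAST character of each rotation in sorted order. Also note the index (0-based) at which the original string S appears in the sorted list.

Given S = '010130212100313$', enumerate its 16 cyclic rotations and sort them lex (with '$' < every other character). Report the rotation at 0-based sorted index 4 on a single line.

Answer: 0212100313$01013

Derivation:
All 16 rotations (rotation i = S[i:]+S[:i]):
  rot[0] = 010130212100313$
  rot[1] = 10130212100313$0
  rot[2] = 0130212100313$01
  rot[3] = 130212100313$010
  rot[4] = 30212100313$0101
  rot[5] = 0212100313$01013
  rot[6] = 212100313$010130
  rot[7] = 12100313$0101302
  rot[8] = 2100313$01013021
  rot[9] = 100313$010130212
  rot[10] = 00313$0101302121
  rot[11] = 0313$01013021210
  rot[12] = 313$010130212100
  rot[13] = 13$0101302121003
  rot[14] = 3$01013021210031
  rot[15] = $010130212100313
Sorted (with $ < everything):
  sorted[0] = $010130212100313
  sorted[1] = 00313$0101302121
  sorted[2] = 010130212100313$
  sorted[3] = 0130212100313$01
  sorted[4] = 0212100313$01013
  sorted[5] = 0313$01013021210
  sorted[6] = 100313$010130212
  sorted[7] = 10130212100313$0
  sorted[8] = 12100313$0101302
  sorted[9] = 13$0101302121003
  sorted[10] = 130212100313$010
  sorted[11] = 2100313$01013021
  sorted[12] = 212100313$010130
  sorted[13] = 3$01013021210031
  sorted[14] = 30212100313$0101
  sorted[15] = 313$010130212100
sorted[4] = 0212100313$01013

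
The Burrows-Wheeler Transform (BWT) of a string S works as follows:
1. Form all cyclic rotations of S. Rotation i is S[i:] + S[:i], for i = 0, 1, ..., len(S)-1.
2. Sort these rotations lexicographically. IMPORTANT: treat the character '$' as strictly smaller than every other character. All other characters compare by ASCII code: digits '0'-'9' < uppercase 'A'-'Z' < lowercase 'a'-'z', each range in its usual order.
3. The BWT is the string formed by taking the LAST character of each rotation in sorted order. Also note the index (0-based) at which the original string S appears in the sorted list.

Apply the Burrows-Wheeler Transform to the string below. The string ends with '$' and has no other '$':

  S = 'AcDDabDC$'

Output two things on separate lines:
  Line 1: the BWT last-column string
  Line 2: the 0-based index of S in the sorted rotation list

Answer: C$DbcDDaA
1

Derivation:
All 9 rotations (rotation i = S[i:]+S[:i]):
  rot[0] = AcDDabDC$
  rot[1] = cDDabDC$A
  rot[2] = DDabDC$Ac
  rot[3] = DabDC$AcD
  rot[4] = abDC$AcDD
  rot[5] = bDC$AcDDa
  rot[6] = DC$AcDDab
  rot[7] = C$AcDDabD
  rot[8] = $AcDDabDC
Sorted (with $ < everything):
  sorted[0] = $AcDDabDC  (last char: 'C')
  sorted[1] = AcDDabDC$  (last char: '$')
  sorted[2] = C$AcDDabD  (last char: 'D')
  sorted[3] = DC$AcDDab  (last char: 'b')
  sorted[4] = DDabDC$Ac  (last char: 'c')
  sorted[5] = DabDC$AcD  (last char: 'D')
  sorted[6] = abDC$AcDD  (last char: 'D')
  sorted[7] = bDC$AcDDa  (last char: 'a')
  sorted[8] = cDDabDC$A  (last char: 'A')
Last column: C$DbcDDaA
Original string S is at sorted index 1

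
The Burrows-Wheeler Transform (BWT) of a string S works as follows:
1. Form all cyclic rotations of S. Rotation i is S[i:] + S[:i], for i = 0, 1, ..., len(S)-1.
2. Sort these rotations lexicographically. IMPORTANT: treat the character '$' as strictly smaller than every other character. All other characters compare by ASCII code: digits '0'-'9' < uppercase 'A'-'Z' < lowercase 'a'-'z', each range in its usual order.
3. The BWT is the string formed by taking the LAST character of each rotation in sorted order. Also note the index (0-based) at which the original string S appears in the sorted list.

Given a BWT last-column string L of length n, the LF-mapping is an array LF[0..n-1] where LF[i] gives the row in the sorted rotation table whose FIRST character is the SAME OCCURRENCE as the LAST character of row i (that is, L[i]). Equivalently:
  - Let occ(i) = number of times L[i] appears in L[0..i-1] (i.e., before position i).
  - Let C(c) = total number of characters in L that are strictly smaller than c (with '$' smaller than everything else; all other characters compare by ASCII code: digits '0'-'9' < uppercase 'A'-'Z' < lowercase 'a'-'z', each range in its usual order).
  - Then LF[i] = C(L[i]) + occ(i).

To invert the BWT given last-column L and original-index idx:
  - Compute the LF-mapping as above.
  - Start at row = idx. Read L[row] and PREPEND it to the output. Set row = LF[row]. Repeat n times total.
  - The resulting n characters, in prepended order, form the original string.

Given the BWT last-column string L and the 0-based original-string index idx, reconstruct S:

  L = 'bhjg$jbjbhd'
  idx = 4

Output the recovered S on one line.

LF mapping: 1 6 8 5 0 9 2 10 3 7 4
Walk LF starting at row 4, prepending L[row]:
  step 1: row=4, L[4]='$', prepend. Next row=LF[4]=0
  step 2: row=0, L[0]='b', prepend. Next row=LF[0]=1
  step 3: row=1, L[1]='h', prepend. Next row=LF[1]=6
  step 4: row=6, L[6]='b', prepend. Next row=LF[6]=2
  step 5: row=2, L[2]='j', prepend. Next row=LF[2]=8
  step 6: row=8, L[8]='b', prepend. Next row=LF[8]=3
  step 7: row=3, L[3]='g', prepend. Next row=LF[3]=5
  step 8: row=5, L[5]='j', prepend. Next row=LF[5]=9
  step 9: row=9, L[9]='h', prepend. Next row=LF[9]=7
  step 10: row=7, L[7]='j', prepend. Next row=LF[7]=10
  step 11: row=10, L[10]='d', prepend. Next row=LF[10]=4
Reversed output: djhjgbjbhb$

Answer: djhjgbjbhb$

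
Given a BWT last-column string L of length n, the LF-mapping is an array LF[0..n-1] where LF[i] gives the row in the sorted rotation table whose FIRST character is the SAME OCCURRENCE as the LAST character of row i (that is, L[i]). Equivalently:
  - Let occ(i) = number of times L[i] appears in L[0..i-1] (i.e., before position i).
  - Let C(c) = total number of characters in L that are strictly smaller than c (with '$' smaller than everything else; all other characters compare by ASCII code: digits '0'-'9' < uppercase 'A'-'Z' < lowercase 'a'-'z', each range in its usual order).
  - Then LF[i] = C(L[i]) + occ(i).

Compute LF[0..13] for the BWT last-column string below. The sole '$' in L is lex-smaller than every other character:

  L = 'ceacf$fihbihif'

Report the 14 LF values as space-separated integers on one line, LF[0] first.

Answer: 3 5 1 4 6 0 7 11 9 2 12 10 13 8

Derivation:
Char counts: '$':1, 'a':1, 'b':1, 'c':2, 'e':1, 'f':3, 'h':2, 'i':3
C (first-col start): C('$')=0, C('a')=1, C('b')=2, C('c')=3, C('e')=5, C('f')=6, C('h')=9, C('i')=11
L[0]='c': occ=0, LF[0]=C('c')+0=3+0=3
L[1]='e': occ=0, LF[1]=C('e')+0=5+0=5
L[2]='a': occ=0, LF[2]=C('a')+0=1+0=1
L[3]='c': occ=1, LF[3]=C('c')+1=3+1=4
L[4]='f': occ=0, LF[4]=C('f')+0=6+0=6
L[5]='$': occ=0, LF[5]=C('$')+0=0+0=0
L[6]='f': occ=1, LF[6]=C('f')+1=6+1=7
L[7]='i': occ=0, LF[7]=C('i')+0=11+0=11
L[8]='h': occ=0, LF[8]=C('h')+0=9+0=9
L[9]='b': occ=0, LF[9]=C('b')+0=2+0=2
L[10]='i': occ=1, LF[10]=C('i')+1=11+1=12
L[11]='h': occ=1, LF[11]=C('h')+1=9+1=10
L[12]='i': occ=2, LF[12]=C('i')+2=11+2=13
L[13]='f': occ=2, LF[13]=C('f')+2=6+2=8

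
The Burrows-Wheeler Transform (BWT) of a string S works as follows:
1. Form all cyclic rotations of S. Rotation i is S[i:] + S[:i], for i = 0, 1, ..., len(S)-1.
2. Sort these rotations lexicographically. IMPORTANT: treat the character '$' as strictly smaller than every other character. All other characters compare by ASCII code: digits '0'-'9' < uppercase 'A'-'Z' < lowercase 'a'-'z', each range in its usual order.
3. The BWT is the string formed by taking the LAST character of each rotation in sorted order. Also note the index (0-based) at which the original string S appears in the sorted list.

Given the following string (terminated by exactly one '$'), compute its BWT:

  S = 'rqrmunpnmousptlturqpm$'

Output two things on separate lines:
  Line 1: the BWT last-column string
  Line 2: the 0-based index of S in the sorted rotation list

All 22 rotations (rotation i = S[i:]+S[:i]):
  rot[0] = rqrmunpnmousptlturqpm$
  rot[1] = qrmunpnmousptlturqpm$r
  rot[2] = rmunpnmousptlturqpm$rq
  rot[3] = munpnmousptlturqpm$rqr
  rot[4] = unpnmousptlturqpm$rqrm
  rot[5] = npnmousptlturqpm$rqrmu
  rot[6] = pnmousptlturqpm$rqrmun
  rot[7] = nmousptlturqpm$rqrmunp
  rot[8] = mousptlturqpm$rqrmunpn
  rot[9] = ousptlturqpm$rqrmunpnm
  rot[10] = usptlturqpm$rqrmunpnmo
  rot[11] = sptlturqpm$rqrmunpnmou
  rot[12] = ptlturqpm$rqrmunpnmous
  rot[13] = tlturqpm$rqrmunpnmousp
  rot[14] = lturqpm$rqrmunpnmouspt
  rot[15] = turqpm$rqrmunpnmousptl
  rot[16] = urqpm$rqrmunpnmousptlt
  rot[17] = rqpm$rqrmunpnmousptltu
  rot[18] = qpm$rqrmunpnmousptltur
  rot[19] = pm$rqrmunpnmousptlturq
  rot[20] = m$rqrmunpnmousptlturqp
  rot[21] = $rqrmunpnmousptlturqpm
Sorted (with $ < everything):
  sorted[0] = $rqrmunpnmousptlturqpm  (last char: 'm')
  sorted[1] = lturqpm$rqrmunpnmouspt  (last char: 't')
  sorted[2] = m$rqrmunpnmousptlturqp  (last char: 'p')
  sorted[3] = mousptlturqpm$rqrmunpn  (last char: 'n')
  sorted[4] = munpnmousptlturqpm$rqr  (last char: 'r')
  sorted[5] = nmousptlturqpm$rqrmunp  (last char: 'p')
  sorted[6] = npnmousptlturqpm$rqrmu  (last char: 'u')
  sorted[7] = ousptlturqpm$rqrmunpnm  (last char: 'm')
  sorted[8] = pm$rqrmunpnmousptlturq  (last char: 'q')
  sorted[9] = pnmousptlturqpm$rqrmun  (last char: 'n')
  sorted[10] = ptlturqpm$rqrmunpnmous  (last char: 's')
  sorted[11] = qpm$rqrmunpnmousptltur  (last char: 'r')
  sorted[12] = qrmunpnmousptlturqpm$r  (last char: 'r')
  sorted[13] = rmunpnmousptlturqpm$rq  (last char: 'q')
  sorted[14] = rqpm$rqrmunpnmousptltu  (last char: 'u')
  sorted[15] = rqrmunpnmousptlturqpm$  (last char: '$')
  sorted[16] = sptlturqpm$rqrmunpnmou  (last char: 'u')
  sorted[17] = tlturqpm$rqrmunpnmousp  (last char: 'p')
  sorted[18] = turqpm$rqrmunpnmousptl  (last char: 'l')
  sorted[19] = unpnmousptlturqpm$rqrm  (last char: 'm')
  sorted[20] = urqpm$rqrmunpnmousptlt  (last char: 't')
  sorted[21] = usptlturqpm$rqrmunpnmo  (last char: 'o')
Last column: mtpnrpumqnsrrqu$uplmto
Original string S is at sorted index 15

Answer: mtpnrpumqnsrrqu$uplmto
15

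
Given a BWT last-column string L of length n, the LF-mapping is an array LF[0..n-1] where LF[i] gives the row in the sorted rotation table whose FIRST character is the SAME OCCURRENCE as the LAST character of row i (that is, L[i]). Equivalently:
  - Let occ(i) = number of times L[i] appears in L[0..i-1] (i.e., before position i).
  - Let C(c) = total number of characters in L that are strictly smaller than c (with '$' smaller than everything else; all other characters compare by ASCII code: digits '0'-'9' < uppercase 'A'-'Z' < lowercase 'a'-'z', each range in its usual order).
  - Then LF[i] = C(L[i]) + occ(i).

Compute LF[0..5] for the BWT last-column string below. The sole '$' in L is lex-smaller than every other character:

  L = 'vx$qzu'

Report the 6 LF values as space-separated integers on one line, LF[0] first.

Answer: 3 4 0 1 5 2

Derivation:
Char counts: '$':1, 'q':1, 'u':1, 'v':1, 'x':1, 'z':1
C (first-col start): C('$')=0, C('q')=1, C('u')=2, C('v')=3, C('x')=4, C('z')=5
L[0]='v': occ=0, LF[0]=C('v')+0=3+0=3
L[1]='x': occ=0, LF[1]=C('x')+0=4+0=4
L[2]='$': occ=0, LF[2]=C('$')+0=0+0=0
L[3]='q': occ=0, LF[3]=C('q')+0=1+0=1
L[4]='z': occ=0, LF[4]=C('z')+0=5+0=5
L[5]='u': occ=0, LF[5]=C('u')+0=2+0=2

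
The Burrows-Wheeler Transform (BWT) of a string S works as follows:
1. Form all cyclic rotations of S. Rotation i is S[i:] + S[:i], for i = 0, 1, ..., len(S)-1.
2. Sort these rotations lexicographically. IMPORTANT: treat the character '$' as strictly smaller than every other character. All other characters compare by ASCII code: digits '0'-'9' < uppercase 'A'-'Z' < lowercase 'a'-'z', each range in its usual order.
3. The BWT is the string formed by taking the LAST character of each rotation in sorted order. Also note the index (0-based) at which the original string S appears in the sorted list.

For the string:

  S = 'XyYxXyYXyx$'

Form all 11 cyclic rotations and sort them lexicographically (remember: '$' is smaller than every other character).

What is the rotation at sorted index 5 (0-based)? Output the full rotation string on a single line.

All 11 rotations (rotation i = S[i:]+S[:i]):
  rot[0] = XyYxXyYXyx$
  rot[1] = yYxXyYXyx$X
  rot[2] = YxXyYXyx$Xy
  rot[3] = xXyYXyx$XyY
  rot[4] = XyYXyx$XyYx
  rot[5] = yYXyx$XyYxX
  rot[6] = YXyx$XyYxXy
  rot[7] = Xyx$XyYxXyY
  rot[8] = yx$XyYxXyYX
  rot[9] = x$XyYxXyYXy
  rot[10] = $XyYxXyYXyx
Sorted (with $ < everything):
  sorted[0] = $XyYxXyYXyx
  sorted[1] = XyYXyx$XyYx
  sorted[2] = XyYxXyYXyx$
  sorted[3] = Xyx$XyYxXyY
  sorted[4] = YXyx$XyYxXy
  sorted[5] = YxXyYXyx$Xy
  sorted[6] = x$XyYxXyYXy
  sorted[7] = xXyYXyx$XyY
  sorted[8] = yYXyx$XyYxX
  sorted[9] = yYxXyYXyx$X
  sorted[10] = yx$XyYxXyYX
sorted[5] = YxXyYXyx$Xy

Answer: YxXyYXyx$Xy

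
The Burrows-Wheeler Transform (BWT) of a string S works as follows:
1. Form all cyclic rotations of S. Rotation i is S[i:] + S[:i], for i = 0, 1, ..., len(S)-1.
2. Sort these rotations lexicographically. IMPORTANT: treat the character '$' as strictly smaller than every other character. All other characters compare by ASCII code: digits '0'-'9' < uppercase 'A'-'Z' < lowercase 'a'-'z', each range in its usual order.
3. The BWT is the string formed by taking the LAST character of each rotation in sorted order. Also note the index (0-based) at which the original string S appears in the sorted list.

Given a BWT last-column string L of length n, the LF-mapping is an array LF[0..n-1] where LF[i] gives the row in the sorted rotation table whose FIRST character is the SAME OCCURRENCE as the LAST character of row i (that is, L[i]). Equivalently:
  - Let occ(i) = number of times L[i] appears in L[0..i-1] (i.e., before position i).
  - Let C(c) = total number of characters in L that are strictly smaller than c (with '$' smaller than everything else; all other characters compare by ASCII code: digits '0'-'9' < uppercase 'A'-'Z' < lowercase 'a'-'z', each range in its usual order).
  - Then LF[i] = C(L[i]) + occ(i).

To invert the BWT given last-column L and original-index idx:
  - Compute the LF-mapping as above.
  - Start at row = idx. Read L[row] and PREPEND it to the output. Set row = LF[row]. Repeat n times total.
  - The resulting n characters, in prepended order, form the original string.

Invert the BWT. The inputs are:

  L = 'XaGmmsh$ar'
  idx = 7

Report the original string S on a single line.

Answer: marshmaGX$

Derivation:
LF mapping: 2 3 1 6 7 9 5 0 4 8
Walk LF starting at row 7, prepending L[row]:
  step 1: row=7, L[7]='$', prepend. Next row=LF[7]=0
  step 2: row=0, L[0]='X', prepend. Next row=LF[0]=2
  step 3: row=2, L[2]='G', prepend. Next row=LF[2]=1
  step 4: row=1, L[1]='a', prepend. Next row=LF[1]=3
  step 5: row=3, L[3]='m', prepend. Next row=LF[3]=6
  step 6: row=6, L[6]='h', prepend. Next row=LF[6]=5
  step 7: row=5, L[5]='s', prepend. Next row=LF[5]=9
  step 8: row=9, L[9]='r', prepend. Next row=LF[9]=8
  step 9: row=8, L[8]='a', prepend. Next row=LF[8]=4
  step 10: row=4, L[4]='m', prepend. Next row=LF[4]=7
Reversed output: marshmaGX$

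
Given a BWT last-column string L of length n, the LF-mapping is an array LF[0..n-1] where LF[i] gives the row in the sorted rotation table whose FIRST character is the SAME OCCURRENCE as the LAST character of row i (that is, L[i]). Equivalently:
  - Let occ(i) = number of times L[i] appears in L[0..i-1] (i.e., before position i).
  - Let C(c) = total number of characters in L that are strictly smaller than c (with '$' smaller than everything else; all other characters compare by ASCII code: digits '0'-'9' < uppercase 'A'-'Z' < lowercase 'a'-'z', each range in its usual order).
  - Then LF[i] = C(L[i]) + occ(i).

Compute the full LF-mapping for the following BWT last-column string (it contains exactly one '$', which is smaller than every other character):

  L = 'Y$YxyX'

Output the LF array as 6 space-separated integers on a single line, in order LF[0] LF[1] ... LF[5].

Char counts: '$':1, 'X':1, 'Y':2, 'x':1, 'y':1
C (first-col start): C('$')=0, C('X')=1, C('Y')=2, C('x')=4, C('y')=5
L[0]='Y': occ=0, LF[0]=C('Y')+0=2+0=2
L[1]='$': occ=0, LF[1]=C('$')+0=0+0=0
L[2]='Y': occ=1, LF[2]=C('Y')+1=2+1=3
L[3]='x': occ=0, LF[3]=C('x')+0=4+0=4
L[4]='y': occ=0, LF[4]=C('y')+0=5+0=5
L[5]='X': occ=0, LF[5]=C('X')+0=1+0=1

Answer: 2 0 3 4 5 1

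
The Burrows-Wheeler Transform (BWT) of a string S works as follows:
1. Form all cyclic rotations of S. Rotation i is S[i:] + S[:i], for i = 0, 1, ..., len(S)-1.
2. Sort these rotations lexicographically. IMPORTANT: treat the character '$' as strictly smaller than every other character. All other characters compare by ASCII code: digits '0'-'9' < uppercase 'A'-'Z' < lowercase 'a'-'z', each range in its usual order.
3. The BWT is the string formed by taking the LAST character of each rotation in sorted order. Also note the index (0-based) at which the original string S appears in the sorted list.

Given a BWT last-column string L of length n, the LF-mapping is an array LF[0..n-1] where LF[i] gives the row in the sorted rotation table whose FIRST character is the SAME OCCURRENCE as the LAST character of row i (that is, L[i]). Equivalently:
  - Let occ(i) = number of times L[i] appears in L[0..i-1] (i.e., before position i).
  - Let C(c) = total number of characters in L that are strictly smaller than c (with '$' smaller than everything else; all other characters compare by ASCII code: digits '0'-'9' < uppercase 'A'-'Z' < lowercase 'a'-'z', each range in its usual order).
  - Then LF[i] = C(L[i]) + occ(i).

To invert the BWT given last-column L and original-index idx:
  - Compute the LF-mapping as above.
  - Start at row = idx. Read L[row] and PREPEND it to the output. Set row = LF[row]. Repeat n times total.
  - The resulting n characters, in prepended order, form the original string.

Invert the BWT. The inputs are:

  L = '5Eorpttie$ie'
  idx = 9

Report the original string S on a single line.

LF mapping: 1 2 7 9 8 10 11 5 3 0 6 4
Walk LF starting at row 9, prepending L[row]:
  step 1: row=9, L[9]='$', prepend. Next row=LF[9]=0
  step 2: row=0, L[0]='5', prepend. Next row=LF[0]=1
  step 3: row=1, L[1]='E', prepend. Next row=LF[1]=2
  step 4: row=2, L[2]='o', prepend. Next row=LF[2]=7
  step 5: row=7, L[7]='i', prepend. Next row=LF[7]=5
  step 6: row=5, L[5]='t', prepend. Next row=LF[5]=10
  step 7: row=10, L[10]='i', prepend. Next row=LF[10]=6
  step 8: row=6, L[6]='t', prepend. Next row=LF[6]=11
  step 9: row=11, L[11]='e', prepend. Next row=LF[11]=4
  step 10: row=4, L[4]='p', prepend. Next row=LF[4]=8
  step 11: row=8, L[8]='e', prepend. Next row=LF[8]=3
  step 12: row=3, L[3]='r', prepend. Next row=LF[3]=9
Reversed output: repetitioE5$

Answer: repetitioE5$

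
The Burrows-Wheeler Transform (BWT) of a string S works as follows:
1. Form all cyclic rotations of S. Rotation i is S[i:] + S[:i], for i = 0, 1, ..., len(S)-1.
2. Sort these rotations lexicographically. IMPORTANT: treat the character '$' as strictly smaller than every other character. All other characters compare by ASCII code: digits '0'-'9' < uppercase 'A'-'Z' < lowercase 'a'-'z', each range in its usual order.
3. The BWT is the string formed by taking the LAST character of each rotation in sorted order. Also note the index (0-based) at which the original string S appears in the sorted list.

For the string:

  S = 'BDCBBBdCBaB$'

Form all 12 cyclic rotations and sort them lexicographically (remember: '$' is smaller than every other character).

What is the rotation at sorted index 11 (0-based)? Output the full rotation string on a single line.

Answer: dCBaB$BDCBBB

Derivation:
All 12 rotations (rotation i = S[i:]+S[:i]):
  rot[0] = BDCBBBdCBaB$
  rot[1] = DCBBBdCBaB$B
  rot[2] = CBBBdCBaB$BD
  rot[3] = BBBdCBaB$BDC
  rot[4] = BBdCBaB$BDCB
  rot[5] = BdCBaB$BDCBB
  rot[6] = dCBaB$BDCBBB
  rot[7] = CBaB$BDCBBBd
  rot[8] = BaB$BDCBBBdC
  rot[9] = aB$BDCBBBdCB
  rot[10] = B$BDCBBBdCBa
  rot[11] = $BDCBBBdCBaB
Sorted (with $ < everything):
  sorted[0] = $BDCBBBdCBaB
  sorted[1] = B$BDCBBBdCBa
  sorted[2] = BBBdCBaB$BDC
  sorted[3] = BBdCBaB$BDCB
  sorted[4] = BDCBBBdCBaB$
  sorted[5] = BaB$BDCBBBdC
  sorted[6] = BdCBaB$BDCBB
  sorted[7] = CBBBdCBaB$BD
  sorted[8] = CBaB$BDCBBBd
  sorted[9] = DCBBBdCBaB$B
  sorted[10] = aB$BDCBBBdCB
  sorted[11] = dCBaB$BDCBBB
sorted[11] = dCBaB$BDCBBB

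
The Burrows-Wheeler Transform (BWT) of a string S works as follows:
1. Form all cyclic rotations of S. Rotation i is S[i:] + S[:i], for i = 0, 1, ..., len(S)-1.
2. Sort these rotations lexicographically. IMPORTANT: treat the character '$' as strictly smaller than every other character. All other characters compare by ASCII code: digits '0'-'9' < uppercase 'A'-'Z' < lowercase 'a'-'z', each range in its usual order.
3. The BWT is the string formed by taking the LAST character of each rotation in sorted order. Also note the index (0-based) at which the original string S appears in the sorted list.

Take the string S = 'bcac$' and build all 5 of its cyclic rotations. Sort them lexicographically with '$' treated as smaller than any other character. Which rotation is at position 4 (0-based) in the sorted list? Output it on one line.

Answer: cac$b

Derivation:
All 5 rotations (rotation i = S[i:]+S[:i]):
  rot[0] = bcac$
  rot[1] = cac$b
  rot[2] = ac$bc
  rot[3] = c$bca
  rot[4] = $bcac
Sorted (with $ < everything):
  sorted[0] = $bcac
  sorted[1] = ac$bc
  sorted[2] = bcac$
  sorted[3] = c$bca
  sorted[4] = cac$b
sorted[4] = cac$b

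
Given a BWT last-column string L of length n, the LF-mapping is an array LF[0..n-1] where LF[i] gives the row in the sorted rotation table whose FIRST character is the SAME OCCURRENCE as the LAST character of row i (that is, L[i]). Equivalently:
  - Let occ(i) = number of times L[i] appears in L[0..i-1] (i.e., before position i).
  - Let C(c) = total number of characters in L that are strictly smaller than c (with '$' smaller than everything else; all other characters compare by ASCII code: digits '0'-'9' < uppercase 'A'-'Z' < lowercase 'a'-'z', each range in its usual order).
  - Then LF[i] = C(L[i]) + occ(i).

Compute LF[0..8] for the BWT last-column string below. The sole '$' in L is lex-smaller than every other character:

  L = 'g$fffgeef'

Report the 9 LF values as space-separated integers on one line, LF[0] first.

Char counts: '$':1, 'e':2, 'f':4, 'g':2
C (first-col start): C('$')=0, C('e')=1, C('f')=3, C('g')=7
L[0]='g': occ=0, LF[0]=C('g')+0=7+0=7
L[1]='$': occ=0, LF[1]=C('$')+0=0+0=0
L[2]='f': occ=0, LF[2]=C('f')+0=3+0=3
L[3]='f': occ=1, LF[3]=C('f')+1=3+1=4
L[4]='f': occ=2, LF[4]=C('f')+2=3+2=5
L[5]='g': occ=1, LF[5]=C('g')+1=7+1=8
L[6]='e': occ=0, LF[6]=C('e')+0=1+0=1
L[7]='e': occ=1, LF[7]=C('e')+1=1+1=2
L[8]='f': occ=3, LF[8]=C('f')+3=3+3=6

Answer: 7 0 3 4 5 8 1 2 6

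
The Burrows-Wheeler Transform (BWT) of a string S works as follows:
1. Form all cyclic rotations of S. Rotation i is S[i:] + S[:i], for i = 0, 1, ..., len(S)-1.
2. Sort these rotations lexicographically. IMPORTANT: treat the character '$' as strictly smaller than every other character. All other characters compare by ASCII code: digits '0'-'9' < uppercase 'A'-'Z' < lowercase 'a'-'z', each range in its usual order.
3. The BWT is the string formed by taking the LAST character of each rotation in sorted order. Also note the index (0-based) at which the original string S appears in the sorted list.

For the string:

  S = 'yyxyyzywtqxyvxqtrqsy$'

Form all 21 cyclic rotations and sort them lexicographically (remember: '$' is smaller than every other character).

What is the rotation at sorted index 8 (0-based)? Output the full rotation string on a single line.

All 21 rotations (rotation i = S[i:]+S[:i]):
  rot[0] = yyxyyzywtqxyvxqtrqsy$
  rot[1] = yxyyzywtqxyvxqtrqsy$y
  rot[2] = xyyzywtqxyvxqtrqsy$yy
  rot[3] = yyzywtqxyvxqtrqsy$yyx
  rot[4] = yzywtqxyvxqtrqsy$yyxy
  rot[5] = zywtqxyvxqtrqsy$yyxyy
  rot[6] = ywtqxyvxqtrqsy$yyxyyz
  rot[7] = wtqxyvxqtrqsy$yyxyyzy
  rot[8] = tqxyvxqtrqsy$yyxyyzyw
  rot[9] = qxyvxqtrqsy$yyxyyzywt
  rot[10] = xyvxqtrqsy$yyxyyzywtq
  rot[11] = yvxqtrqsy$yyxyyzywtqx
  rot[12] = vxqtrqsy$yyxyyzywtqxy
  rot[13] = xqtrqsy$yyxyyzywtqxyv
  rot[14] = qtrqsy$yyxyyzywtqxyvx
  rot[15] = trqsy$yyxyyzywtqxyvxq
  rot[16] = rqsy$yyxyyzywtqxyvxqt
  rot[17] = qsy$yyxyyzywtqxyvxqtr
  rot[18] = sy$yyxyyzywtqxyvxqtrq
  rot[19] = y$yyxyyzywtqxyvxqtrqs
  rot[20] = $yyxyyzywtqxyvxqtrqsy
Sorted (with $ < everything):
  sorted[0] = $yyxyyzywtqxyvxqtrqsy
  sorted[1] = qsy$yyxyyzywtqxyvxqtr
  sorted[2] = qtrqsy$yyxyyzywtqxyvx
  sorted[3] = qxyvxqtrqsy$yyxyyzywt
  sorted[4] = rqsy$yyxyyzywtqxyvxqt
  sorted[5] = sy$yyxyyzywtqxyvxqtrq
  sorted[6] = tqxyvxqtrqsy$yyxyyzyw
  sorted[7] = trqsy$yyxyyzywtqxyvxq
  sorted[8] = vxqtrqsy$yyxyyzywtqxy
  sorted[9] = wtqxyvxqtrqsy$yyxyyzy
  sorted[10] = xqtrqsy$yyxyyzywtqxyv
  sorted[11] = xyvxqtrqsy$yyxyyzywtq
  sorted[12] = xyyzywtqxyvxqtrqsy$yy
  sorted[13] = y$yyxyyzywtqxyvxqtrqs
  sorted[14] = yvxqtrqsy$yyxyyzywtqx
  sorted[15] = ywtqxyvxqtrqsy$yyxyyz
  sorted[16] = yxyyzywtqxyvxqtrqsy$y
  sorted[17] = yyxyyzywtqxyvxqtrqsy$
  sorted[18] = yyzywtqxyvxqtrqsy$yyx
  sorted[19] = yzywtqxyvxqtrqsy$yyxy
  sorted[20] = zywtqxyvxqtrqsy$yyxyy
sorted[8] = vxqtrqsy$yyxyyzywtqxy

Answer: vxqtrqsy$yyxyyzywtqxy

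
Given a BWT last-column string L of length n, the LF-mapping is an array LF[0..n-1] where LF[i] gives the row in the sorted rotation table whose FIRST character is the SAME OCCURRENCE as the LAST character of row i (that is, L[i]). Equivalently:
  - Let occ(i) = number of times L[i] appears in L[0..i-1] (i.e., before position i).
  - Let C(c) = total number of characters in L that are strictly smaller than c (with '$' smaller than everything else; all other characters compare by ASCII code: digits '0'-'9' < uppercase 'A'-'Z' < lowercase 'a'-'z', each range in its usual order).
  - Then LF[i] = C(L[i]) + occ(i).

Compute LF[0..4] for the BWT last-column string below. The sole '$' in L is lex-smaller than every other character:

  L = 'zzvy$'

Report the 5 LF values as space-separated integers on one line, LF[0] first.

Answer: 3 4 1 2 0

Derivation:
Char counts: '$':1, 'v':1, 'y':1, 'z':2
C (first-col start): C('$')=0, C('v')=1, C('y')=2, C('z')=3
L[0]='z': occ=0, LF[0]=C('z')+0=3+0=3
L[1]='z': occ=1, LF[1]=C('z')+1=3+1=4
L[2]='v': occ=0, LF[2]=C('v')+0=1+0=1
L[3]='y': occ=0, LF[3]=C('y')+0=2+0=2
L[4]='$': occ=0, LF[4]=C('$')+0=0+0=0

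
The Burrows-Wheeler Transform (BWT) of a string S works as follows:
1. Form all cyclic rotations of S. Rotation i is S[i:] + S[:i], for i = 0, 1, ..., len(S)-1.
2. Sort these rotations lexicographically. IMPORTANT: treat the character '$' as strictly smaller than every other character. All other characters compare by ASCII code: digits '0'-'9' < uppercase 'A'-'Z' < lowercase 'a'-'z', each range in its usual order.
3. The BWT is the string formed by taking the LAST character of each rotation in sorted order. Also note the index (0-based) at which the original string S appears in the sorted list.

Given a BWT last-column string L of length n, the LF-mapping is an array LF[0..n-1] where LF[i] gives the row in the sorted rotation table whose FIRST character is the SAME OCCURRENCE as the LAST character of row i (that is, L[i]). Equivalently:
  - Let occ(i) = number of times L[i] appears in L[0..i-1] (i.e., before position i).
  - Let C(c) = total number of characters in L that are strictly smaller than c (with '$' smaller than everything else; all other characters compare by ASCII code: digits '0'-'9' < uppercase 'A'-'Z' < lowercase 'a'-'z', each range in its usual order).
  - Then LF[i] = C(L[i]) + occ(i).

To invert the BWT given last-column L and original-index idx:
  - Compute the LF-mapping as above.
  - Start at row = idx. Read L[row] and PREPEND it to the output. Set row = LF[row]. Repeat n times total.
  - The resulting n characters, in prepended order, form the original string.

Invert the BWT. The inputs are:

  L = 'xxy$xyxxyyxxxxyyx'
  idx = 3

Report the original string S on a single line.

Answer: xxxxyyyxyxyxxyxx$

Derivation:
LF mapping: 1 2 11 0 3 12 4 5 13 14 6 7 8 9 15 16 10
Walk LF starting at row 3, prepending L[row]:
  step 1: row=3, L[3]='$', prepend. Next row=LF[3]=0
  step 2: row=0, L[0]='x', prepend. Next row=LF[0]=1
  step 3: row=1, L[1]='x', prepend. Next row=LF[1]=2
  step 4: row=2, L[2]='y', prepend. Next row=LF[2]=11
  step 5: row=11, L[11]='x', prepend. Next row=LF[11]=7
  step 6: row=7, L[7]='x', prepend. Next row=LF[7]=5
  step 7: row=5, L[5]='y', prepend. Next row=LF[5]=12
  step 8: row=12, L[12]='x', prepend. Next row=LF[12]=8
  step 9: row=8, L[8]='y', prepend. Next row=LF[8]=13
  step 10: row=13, L[13]='x', prepend. Next row=LF[13]=9
  step 11: row=9, L[9]='y', prepend. Next row=LF[9]=14
  step 12: row=14, L[14]='y', prepend. Next row=LF[14]=15
  step 13: row=15, L[15]='y', prepend. Next row=LF[15]=16
  step 14: row=16, L[16]='x', prepend. Next row=LF[16]=10
  step 15: row=10, L[10]='x', prepend. Next row=LF[10]=6
  step 16: row=6, L[6]='x', prepend. Next row=LF[6]=4
  step 17: row=4, L[4]='x', prepend. Next row=LF[4]=3
Reversed output: xxxxyyyxyxyxxyxx$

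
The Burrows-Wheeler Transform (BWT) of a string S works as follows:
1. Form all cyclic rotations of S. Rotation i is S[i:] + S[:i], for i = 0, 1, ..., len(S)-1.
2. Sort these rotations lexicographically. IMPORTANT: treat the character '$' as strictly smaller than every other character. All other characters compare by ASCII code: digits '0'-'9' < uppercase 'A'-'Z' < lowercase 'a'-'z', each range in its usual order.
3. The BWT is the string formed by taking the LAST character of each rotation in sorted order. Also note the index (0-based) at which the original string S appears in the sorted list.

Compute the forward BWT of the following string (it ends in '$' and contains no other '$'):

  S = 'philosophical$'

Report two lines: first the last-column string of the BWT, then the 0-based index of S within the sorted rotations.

Answer: lcipphhaislo$o
12

Derivation:
All 14 rotations (rotation i = S[i:]+S[:i]):
  rot[0] = philosophical$
  rot[1] = hilosophical$p
  rot[2] = ilosophical$ph
  rot[3] = losophical$phi
  rot[4] = osophical$phil
  rot[5] = sophical$philo
  rot[6] = ophical$philos
  rot[7] = phical$philoso
  rot[8] = hical$philosop
  rot[9] = ical$philosoph
  rot[10] = cal$philosophi
  rot[11] = al$philosophic
  rot[12] = l$philosophica
  rot[13] = $philosophical
Sorted (with $ < everything):
  sorted[0] = $philosophical  (last char: 'l')
  sorted[1] = al$philosophic  (last char: 'c')
  sorted[2] = cal$philosophi  (last char: 'i')
  sorted[3] = hical$philosop  (last char: 'p')
  sorted[4] = hilosophical$p  (last char: 'p')
  sorted[5] = ical$philosoph  (last char: 'h')
  sorted[6] = ilosophical$ph  (last char: 'h')
  sorted[7] = l$philosophica  (last char: 'a')
  sorted[8] = losophical$phi  (last char: 'i')
  sorted[9] = ophical$philos  (last char: 's')
  sorted[10] = osophical$phil  (last char: 'l')
  sorted[11] = phical$philoso  (last char: 'o')
  sorted[12] = philosophical$  (last char: '$')
  sorted[13] = sophical$philo  (last char: 'o')
Last column: lcipphhaislo$o
Original string S is at sorted index 12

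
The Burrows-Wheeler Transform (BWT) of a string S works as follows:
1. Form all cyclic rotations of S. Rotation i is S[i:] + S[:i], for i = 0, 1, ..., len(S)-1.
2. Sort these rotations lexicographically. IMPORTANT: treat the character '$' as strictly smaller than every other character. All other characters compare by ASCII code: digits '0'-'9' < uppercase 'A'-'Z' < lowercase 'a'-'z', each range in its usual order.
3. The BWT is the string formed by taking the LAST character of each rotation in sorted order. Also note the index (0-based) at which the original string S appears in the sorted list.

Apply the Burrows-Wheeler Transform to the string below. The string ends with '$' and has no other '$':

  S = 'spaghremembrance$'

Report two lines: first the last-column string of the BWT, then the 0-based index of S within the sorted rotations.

Answer: eprmncmrageeasbh$
16

Derivation:
All 17 rotations (rotation i = S[i:]+S[:i]):
  rot[0] = spaghremembrance$
  rot[1] = paghremembrance$s
  rot[2] = aghremembrance$sp
  rot[3] = ghremembrance$spa
  rot[4] = hremembrance$spag
  rot[5] = remembrance$spagh
  rot[6] = emembrance$spaghr
  rot[7] = membrance$spaghre
  rot[8] = embrance$spaghrem
  rot[9] = mbrance$spaghreme
  rot[10] = brance$spaghremem
  rot[11] = rance$spaghrememb
  rot[12] = ance$spaghremembr
  rot[13] = nce$spaghremembra
  rot[14] = ce$spaghremembran
  rot[15] = e$spaghremembranc
  rot[16] = $spaghremembrance
Sorted (with $ < everything):
  sorted[0] = $spaghremembrance  (last char: 'e')
  sorted[1] = aghremembrance$sp  (last char: 'p')
  sorted[2] = ance$spaghremembr  (last char: 'r')
  sorted[3] = brance$spaghremem  (last char: 'm')
  sorted[4] = ce$spaghremembran  (last char: 'n')
  sorted[5] = e$spaghremembranc  (last char: 'c')
  sorted[6] = embrance$spaghrem  (last char: 'm')
  sorted[7] = emembrance$spaghr  (last char: 'r')
  sorted[8] = ghremembrance$spa  (last char: 'a')
  sorted[9] = hremembrance$spag  (last char: 'g')
  sorted[10] = mbrance$spaghreme  (last char: 'e')
  sorted[11] = membrance$spaghre  (last char: 'e')
  sorted[12] = nce$spaghremembra  (last char: 'a')
  sorted[13] = paghremembrance$s  (last char: 's')
  sorted[14] = rance$spaghrememb  (last char: 'b')
  sorted[15] = remembrance$spagh  (last char: 'h')
  sorted[16] = spaghremembrance$  (last char: '$')
Last column: eprmncmrageeasbh$
Original string S is at sorted index 16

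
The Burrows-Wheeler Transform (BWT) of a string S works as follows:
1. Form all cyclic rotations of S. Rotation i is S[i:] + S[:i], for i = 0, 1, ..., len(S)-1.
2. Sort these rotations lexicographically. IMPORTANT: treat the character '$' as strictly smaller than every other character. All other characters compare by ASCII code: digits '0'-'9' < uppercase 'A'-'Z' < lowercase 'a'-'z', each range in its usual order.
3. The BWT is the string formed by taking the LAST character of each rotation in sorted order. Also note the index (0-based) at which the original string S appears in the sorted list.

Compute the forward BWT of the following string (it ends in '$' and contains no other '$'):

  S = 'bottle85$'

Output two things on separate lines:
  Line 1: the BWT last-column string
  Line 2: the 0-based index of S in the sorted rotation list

Answer: 58e$ltbto
3

Derivation:
All 9 rotations (rotation i = S[i:]+S[:i]):
  rot[0] = bottle85$
  rot[1] = ottle85$b
  rot[2] = ttle85$bo
  rot[3] = tle85$bot
  rot[4] = le85$bott
  rot[5] = e85$bottl
  rot[6] = 85$bottle
  rot[7] = 5$bottle8
  rot[8] = $bottle85
Sorted (with $ < everything):
  sorted[0] = $bottle85  (last char: '5')
  sorted[1] = 5$bottle8  (last char: '8')
  sorted[2] = 85$bottle  (last char: 'e')
  sorted[3] = bottle85$  (last char: '$')
  sorted[4] = e85$bottl  (last char: 'l')
  sorted[5] = le85$bott  (last char: 't')
  sorted[6] = ottle85$b  (last char: 'b')
  sorted[7] = tle85$bot  (last char: 't')
  sorted[8] = ttle85$bo  (last char: 'o')
Last column: 58e$ltbto
Original string S is at sorted index 3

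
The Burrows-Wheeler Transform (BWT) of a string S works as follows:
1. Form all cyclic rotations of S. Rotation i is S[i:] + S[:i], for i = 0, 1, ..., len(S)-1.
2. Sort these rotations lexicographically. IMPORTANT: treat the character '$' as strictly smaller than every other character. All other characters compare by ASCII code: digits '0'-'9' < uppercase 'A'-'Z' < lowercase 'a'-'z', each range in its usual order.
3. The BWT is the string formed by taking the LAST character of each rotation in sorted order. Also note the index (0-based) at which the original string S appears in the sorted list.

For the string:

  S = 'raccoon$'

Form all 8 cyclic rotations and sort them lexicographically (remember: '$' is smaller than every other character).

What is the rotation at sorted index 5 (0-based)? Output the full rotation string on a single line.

Answer: on$racco

Derivation:
All 8 rotations (rotation i = S[i:]+S[:i]):
  rot[0] = raccoon$
  rot[1] = accoon$r
  rot[2] = ccoon$ra
  rot[3] = coon$rac
  rot[4] = oon$racc
  rot[5] = on$racco
  rot[6] = n$raccoo
  rot[7] = $raccoon
Sorted (with $ < everything):
  sorted[0] = $raccoon
  sorted[1] = accoon$r
  sorted[2] = ccoon$ra
  sorted[3] = coon$rac
  sorted[4] = n$raccoo
  sorted[5] = on$racco
  sorted[6] = oon$racc
  sorted[7] = raccoon$
sorted[5] = on$racco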